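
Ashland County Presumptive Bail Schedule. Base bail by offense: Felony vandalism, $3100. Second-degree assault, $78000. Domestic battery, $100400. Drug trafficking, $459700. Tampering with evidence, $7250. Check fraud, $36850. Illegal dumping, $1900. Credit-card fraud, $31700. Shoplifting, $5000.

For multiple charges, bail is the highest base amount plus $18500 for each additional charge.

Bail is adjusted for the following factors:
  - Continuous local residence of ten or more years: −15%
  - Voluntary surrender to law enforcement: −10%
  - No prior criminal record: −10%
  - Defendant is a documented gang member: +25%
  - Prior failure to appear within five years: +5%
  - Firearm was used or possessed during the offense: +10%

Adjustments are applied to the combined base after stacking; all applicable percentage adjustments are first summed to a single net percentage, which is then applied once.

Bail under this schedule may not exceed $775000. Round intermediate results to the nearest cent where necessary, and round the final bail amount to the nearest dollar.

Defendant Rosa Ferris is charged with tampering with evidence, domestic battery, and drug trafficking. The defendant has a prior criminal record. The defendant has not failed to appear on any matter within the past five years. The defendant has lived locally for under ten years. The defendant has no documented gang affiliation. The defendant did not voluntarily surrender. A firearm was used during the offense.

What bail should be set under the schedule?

Base amounts from the schedule: tampering with evidence $7250; domestic battery $100400; drug trafficking $459700.
Stacking rule: highest base plus $18500 per additional charge. Highest is drug trafficking at $459700; 2 additional charges → +$37000. Combined base = $496700.
Firearm was used or possessed during the offense (+10%): $496700 × 1.1 = $546370.
$546370 is within the $775000 maximum.

$546370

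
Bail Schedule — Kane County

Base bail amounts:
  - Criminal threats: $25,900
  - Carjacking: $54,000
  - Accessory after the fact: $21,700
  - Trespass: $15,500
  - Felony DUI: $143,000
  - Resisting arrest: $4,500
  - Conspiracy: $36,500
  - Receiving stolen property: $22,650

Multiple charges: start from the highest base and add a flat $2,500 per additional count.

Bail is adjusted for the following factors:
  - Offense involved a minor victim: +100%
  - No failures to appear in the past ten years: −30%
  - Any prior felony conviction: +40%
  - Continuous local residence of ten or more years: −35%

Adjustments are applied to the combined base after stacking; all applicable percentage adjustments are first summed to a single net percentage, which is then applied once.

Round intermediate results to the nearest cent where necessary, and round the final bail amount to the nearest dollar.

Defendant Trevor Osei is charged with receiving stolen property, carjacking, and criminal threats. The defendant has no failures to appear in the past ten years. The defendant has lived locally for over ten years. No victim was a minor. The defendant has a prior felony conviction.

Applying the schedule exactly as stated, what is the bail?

Base amounts from the schedule: receiving stolen property $22,650; carjacking $54,000; criminal threats $25,900.
Stacking rule: highest base plus $2,500 per additional charge. Highest is carjacking at $54,000; 2 additional charges → +$5,000. Combined base = $59,000.
Net percentage adjustment: −30% +40% −35% = −25%. $59,000 × 0.75 = $44,250.

$44,250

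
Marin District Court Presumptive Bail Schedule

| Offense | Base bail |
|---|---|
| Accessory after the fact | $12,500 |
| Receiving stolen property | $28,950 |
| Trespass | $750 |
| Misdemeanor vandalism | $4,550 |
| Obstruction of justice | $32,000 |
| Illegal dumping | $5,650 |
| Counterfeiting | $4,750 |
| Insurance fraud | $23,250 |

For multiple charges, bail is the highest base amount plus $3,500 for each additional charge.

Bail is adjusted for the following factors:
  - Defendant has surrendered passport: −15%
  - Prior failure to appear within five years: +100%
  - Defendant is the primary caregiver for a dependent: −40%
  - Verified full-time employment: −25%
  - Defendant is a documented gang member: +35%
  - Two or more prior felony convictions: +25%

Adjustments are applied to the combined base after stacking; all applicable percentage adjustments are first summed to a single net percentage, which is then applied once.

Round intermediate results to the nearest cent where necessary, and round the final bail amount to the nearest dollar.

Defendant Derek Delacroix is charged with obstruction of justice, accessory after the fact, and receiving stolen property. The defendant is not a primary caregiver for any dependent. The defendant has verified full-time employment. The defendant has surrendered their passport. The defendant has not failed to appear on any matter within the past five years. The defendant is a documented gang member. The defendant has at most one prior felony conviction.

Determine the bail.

Base amounts from the schedule: obstruction of justice $32,000; accessory after the fact $12,500; receiving stolen property $28,950.
Stacking rule: highest base plus $3,500 per additional charge. Highest is obstruction of justice at $32,000; 2 additional charges → +$7,000. Combined base = $39,000.
Net percentage adjustment: −15% −25% +35% = −5%. $39,000 × 0.95 = $37,050.

$37,050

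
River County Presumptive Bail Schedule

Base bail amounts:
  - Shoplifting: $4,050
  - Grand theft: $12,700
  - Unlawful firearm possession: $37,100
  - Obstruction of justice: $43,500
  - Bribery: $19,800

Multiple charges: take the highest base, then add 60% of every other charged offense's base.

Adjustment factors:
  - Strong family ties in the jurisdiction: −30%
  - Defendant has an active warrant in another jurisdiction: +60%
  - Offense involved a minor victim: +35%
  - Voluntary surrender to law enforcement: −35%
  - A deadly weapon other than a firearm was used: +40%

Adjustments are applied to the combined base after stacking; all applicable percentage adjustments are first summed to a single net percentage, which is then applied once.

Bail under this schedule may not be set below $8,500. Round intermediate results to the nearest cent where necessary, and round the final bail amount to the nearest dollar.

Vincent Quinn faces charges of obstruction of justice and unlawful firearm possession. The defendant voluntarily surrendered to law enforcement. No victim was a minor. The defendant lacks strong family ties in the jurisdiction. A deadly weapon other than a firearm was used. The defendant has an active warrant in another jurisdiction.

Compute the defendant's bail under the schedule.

$108,504

Base amounts from the schedule: obstruction of justice $43,500; unlawful firearm possession $37,100.
Stacking rule: highest base plus 60% of each additional charge. Highest is obstruction of justice at $43,500. Additional: $37,100 × 60% = $22,260. Combined base = $43,500 + $22,260 = $65,760.
Net percentage adjustment: +60% −35% +40% = +65%. $65,760 × 1.65 = $108,504.
$108,504 is at or above the $8,500 minimum.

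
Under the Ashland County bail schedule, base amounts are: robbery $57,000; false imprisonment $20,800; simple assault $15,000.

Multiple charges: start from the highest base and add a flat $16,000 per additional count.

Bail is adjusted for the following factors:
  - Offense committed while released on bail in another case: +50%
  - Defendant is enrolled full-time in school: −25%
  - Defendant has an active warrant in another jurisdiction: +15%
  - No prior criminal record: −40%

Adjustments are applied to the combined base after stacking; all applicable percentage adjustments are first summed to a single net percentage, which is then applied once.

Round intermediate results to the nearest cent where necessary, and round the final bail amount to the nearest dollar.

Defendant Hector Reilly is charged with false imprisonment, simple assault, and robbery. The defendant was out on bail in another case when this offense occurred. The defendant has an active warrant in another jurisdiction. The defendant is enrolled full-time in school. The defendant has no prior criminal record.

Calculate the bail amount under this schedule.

$89,000

Base amounts from the schedule: false imprisonment $20,800; simple assault $15,000; robbery $57,000.
Stacking rule: highest base plus $16,000 per additional charge. Highest is robbery at $57,000; 2 additional charges → +$32,000. Combined base = $89,000.
Net percentage adjustment: +50% −25% +15% −40% = +0%. $89,000 × 1 = $89,000.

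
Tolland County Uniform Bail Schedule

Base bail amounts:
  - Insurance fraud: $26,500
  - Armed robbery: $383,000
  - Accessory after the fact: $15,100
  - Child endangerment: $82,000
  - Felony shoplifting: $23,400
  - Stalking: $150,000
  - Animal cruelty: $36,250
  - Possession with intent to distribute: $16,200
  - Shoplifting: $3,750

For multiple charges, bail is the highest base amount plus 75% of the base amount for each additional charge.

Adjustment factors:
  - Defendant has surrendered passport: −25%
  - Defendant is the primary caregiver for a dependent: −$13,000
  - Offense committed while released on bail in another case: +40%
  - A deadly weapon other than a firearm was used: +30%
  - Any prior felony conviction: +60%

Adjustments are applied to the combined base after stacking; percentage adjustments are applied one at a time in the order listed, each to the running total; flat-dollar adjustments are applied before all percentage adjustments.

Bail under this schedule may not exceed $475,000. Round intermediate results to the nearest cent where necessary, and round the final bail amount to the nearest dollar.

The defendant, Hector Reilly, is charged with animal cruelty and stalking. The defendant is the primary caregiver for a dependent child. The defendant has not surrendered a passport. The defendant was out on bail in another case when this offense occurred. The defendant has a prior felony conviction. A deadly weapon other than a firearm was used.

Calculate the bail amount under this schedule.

$475,000

Base amounts from the schedule: animal cruelty $36,250; stalking $150,000.
Stacking rule: highest base plus 75% of each additional charge. Highest is stalking at $150,000. Additional: $36,250 × 75% = $27,187.50. Combined base = $150,000 + $27,187.50 = $177,187.50.
Defendant is the primary caregiver for a dependent (−$13,000 flat): $177,187.50 − $13,000 = $164,187.50.
Offense committed while released on bail in another case (+40%): $164,187.50 × 1.4 = $229,862.50.
A deadly weapon other than a firearm was used (+30%): $229,862.50 × 1.3 = $298,821.25.
Any prior felony conviction (+60%): $298,821.25 × 1.6 = $478,114.
Result $478,114 exceeds the maximum of $475,000; bail is capped at $475,000.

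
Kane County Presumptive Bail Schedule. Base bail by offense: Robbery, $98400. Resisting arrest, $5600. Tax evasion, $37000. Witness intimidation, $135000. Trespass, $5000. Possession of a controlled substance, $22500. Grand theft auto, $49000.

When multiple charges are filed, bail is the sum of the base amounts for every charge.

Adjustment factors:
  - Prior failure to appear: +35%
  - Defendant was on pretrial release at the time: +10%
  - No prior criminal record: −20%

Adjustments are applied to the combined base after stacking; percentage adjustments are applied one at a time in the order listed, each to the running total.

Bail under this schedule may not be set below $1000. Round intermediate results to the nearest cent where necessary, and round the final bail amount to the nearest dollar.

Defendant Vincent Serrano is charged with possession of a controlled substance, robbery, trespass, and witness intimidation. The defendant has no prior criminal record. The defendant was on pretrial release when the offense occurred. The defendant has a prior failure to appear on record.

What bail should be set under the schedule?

Base amounts from the schedule: possession of a controlled substance $22500; robbery $98400; trespass $5000; witness intimidation $135000.
Stacking rule: sum of all bases. $22500 + $98400 + $5000 + $135000 = $260900.
Prior failure to appear (+35%): $260900 × 1.35 = $352215.
Defendant was on pretrial release at the time (+10%): $352215 × 1.1 = $387436.50.
No prior criminal record (−20%): $387436.50 × 0.8 = $309949.20.
$309949.20 is at or above the $1000 minimum.
Rounded to the nearest dollar: $309949.

$309949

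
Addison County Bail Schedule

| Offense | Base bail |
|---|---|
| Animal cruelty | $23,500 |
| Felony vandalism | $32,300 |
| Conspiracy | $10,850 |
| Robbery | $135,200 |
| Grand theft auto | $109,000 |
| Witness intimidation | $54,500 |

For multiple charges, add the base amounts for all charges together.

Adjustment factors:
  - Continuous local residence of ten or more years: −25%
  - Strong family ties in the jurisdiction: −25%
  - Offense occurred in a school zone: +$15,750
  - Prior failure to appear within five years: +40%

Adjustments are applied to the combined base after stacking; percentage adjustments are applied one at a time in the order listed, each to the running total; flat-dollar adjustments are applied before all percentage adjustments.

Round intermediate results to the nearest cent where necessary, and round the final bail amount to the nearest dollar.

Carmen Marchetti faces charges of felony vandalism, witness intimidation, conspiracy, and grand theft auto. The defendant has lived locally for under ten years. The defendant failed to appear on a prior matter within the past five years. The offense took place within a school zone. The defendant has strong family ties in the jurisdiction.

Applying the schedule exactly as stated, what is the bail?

Base amounts from the schedule: felony vandalism $32,300; witness intimidation $54,500; conspiracy $10,850; grand theft auto $109,000.
Stacking rule: sum of all bases. $32,300 + $54,500 + $10,850 + $109,000 = $206,650.
Offense occurred in a school zone (+$15,750 flat): $206,650 + $15,750 = $222,400.
Strong family ties in the jurisdiction (−25%): $222,400 × 0.75 = $166,800.
Prior failure to appear within five years (+40%): $166,800 × 1.4 = $233,520.

$233,520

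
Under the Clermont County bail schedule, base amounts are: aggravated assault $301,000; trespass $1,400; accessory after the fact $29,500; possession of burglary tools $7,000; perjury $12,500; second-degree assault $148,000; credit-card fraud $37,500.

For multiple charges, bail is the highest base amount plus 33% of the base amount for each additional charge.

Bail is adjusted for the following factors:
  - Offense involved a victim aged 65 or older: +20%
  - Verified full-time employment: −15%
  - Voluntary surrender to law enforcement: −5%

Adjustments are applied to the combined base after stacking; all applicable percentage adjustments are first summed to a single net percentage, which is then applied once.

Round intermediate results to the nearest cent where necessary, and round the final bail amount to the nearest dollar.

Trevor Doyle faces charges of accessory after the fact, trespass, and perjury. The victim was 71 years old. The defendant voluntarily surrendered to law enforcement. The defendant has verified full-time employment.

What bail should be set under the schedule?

$34,087

Base amounts from the schedule: accessory after the fact $29,500; trespass $1,400; perjury $12,500.
Stacking rule: highest base plus 33% of each additional charge. Highest is accessory after the fact at $29,500. Additional: $1,400 × 33% = $462; $12,500 × 33% = $4,125. Combined base = $29,500 + $4,587 = $34,087.
Net percentage adjustment: +20% −15% −5% = +0%. $34,087 × 1 = $34,087.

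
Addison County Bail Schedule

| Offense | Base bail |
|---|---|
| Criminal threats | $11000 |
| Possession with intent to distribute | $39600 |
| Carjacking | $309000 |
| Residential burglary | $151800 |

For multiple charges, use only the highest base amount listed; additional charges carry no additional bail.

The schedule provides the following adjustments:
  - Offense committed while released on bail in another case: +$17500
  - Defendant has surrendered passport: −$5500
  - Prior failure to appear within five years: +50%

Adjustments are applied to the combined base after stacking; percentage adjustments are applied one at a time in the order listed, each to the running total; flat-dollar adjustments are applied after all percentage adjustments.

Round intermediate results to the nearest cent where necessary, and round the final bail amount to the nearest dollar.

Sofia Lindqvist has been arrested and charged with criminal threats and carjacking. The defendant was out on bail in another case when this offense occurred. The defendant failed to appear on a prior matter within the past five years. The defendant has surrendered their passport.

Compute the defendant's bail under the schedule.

Base amounts from the schedule: criminal threats $11000; carjacking $309000.
Stacking rule: use the highest base only. Highest is carjacking at $309000. Combined base = $309000.
Prior failure to appear within five years (+50%): $309000 × 1.5 = $463500.
Offense committed while released on bail in another case (+$17500 flat): $463500 + $17500 = $481000.
Defendant has surrendered passport (−$5500 flat): $481000 − $5500 = $475500.

$475500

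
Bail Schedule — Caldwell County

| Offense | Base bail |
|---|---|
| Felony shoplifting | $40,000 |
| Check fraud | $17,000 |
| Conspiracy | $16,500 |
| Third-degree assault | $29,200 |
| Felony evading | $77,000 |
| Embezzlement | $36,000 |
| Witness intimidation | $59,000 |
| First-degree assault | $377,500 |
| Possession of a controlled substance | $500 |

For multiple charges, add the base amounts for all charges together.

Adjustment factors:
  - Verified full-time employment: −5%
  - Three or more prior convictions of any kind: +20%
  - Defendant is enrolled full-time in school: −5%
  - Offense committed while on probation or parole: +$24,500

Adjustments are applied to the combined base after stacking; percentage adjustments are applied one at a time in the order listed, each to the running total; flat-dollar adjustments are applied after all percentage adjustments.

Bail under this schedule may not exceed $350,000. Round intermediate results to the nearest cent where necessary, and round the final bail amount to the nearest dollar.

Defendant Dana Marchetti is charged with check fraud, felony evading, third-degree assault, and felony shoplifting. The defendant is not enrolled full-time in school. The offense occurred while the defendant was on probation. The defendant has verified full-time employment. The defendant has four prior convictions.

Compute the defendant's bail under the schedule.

Base amounts from the schedule: check fraud $17,000; felony evading $77,000; third-degree assault $29,200; felony shoplifting $40,000.
Stacking rule: sum of all bases. $17,000 + $77,000 + $29,200 + $40,000 = $163,200.
Verified full-time employment (−5%): $163,200 × 0.95 = $155,040.
Three or more prior convictions of any kind (+20%): $155,040 × 1.2 = $186,048.
Offense committed while on probation or parole (+$24,500 flat): $186,048 + $24,500 = $210,548.
$210,548 is within the $350,000 maximum.

$210,548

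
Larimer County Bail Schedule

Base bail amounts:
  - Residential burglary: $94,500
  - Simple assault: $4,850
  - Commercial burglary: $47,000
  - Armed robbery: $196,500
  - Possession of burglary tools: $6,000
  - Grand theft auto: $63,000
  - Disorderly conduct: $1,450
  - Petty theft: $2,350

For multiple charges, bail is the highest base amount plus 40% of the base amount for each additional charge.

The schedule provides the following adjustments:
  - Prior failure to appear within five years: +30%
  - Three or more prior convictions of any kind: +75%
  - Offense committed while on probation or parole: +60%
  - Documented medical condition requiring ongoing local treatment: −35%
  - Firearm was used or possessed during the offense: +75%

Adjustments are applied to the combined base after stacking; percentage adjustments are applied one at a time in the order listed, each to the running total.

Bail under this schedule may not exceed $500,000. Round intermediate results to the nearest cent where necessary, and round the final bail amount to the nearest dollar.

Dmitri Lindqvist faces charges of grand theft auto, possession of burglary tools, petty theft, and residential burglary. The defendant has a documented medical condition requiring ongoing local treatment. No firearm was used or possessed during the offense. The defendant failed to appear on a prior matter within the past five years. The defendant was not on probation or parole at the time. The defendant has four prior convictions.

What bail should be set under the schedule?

$181,945

Base amounts from the schedule: grand theft auto $63,000; possession of burglary tools $6,000; petty theft $2,350; residential burglary $94,500.
Stacking rule: highest base plus 40% of each additional charge. Highest is residential burglary at $94,500. Additional: $63,000 × 40% = $25,200; $6,000 × 40% = $2,400; $2,350 × 40% = $940. Combined base = $94,500 + $28,540 = $123,040.
Prior failure to appear within five years (+30%): $123,040 × 1.3 = $159,952.
Three or more prior convictions of any kind (+75%): $159,952 × 1.75 = $279,916.
Documented medical condition requiring ongoing local treatment (−35%): $279,916 × 0.65 = $181,945.40.
$181,945.40 is within the $500,000 maximum.
Rounded to the nearest dollar: $181,945.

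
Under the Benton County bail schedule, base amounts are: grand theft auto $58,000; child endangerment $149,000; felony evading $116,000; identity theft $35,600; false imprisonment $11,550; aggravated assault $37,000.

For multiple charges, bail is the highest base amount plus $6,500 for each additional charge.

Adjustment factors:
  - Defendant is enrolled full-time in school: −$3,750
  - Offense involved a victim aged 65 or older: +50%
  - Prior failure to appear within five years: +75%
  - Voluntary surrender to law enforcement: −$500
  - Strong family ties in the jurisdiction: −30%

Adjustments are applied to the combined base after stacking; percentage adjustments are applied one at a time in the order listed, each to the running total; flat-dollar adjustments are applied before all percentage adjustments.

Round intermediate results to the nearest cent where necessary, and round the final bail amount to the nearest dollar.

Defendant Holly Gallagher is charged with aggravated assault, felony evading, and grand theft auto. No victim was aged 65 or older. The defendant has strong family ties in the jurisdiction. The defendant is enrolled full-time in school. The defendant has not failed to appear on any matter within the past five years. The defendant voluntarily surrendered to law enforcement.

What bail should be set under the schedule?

Base amounts from the schedule: aggravated assault $37,000; felony evading $116,000; grand theft auto $58,000.
Stacking rule: highest base plus $6,500 per additional charge. Highest is felony evading at $116,000; 2 additional charges → +$13,000. Combined base = $129,000.
Defendant is enrolled full-time in school (−$3,750 flat): $129,000 − $3,750 = $125,250.
Voluntary surrender to law enforcement (−$500 flat): $125,250 − $500 = $124,750.
Strong family ties in the jurisdiction (−30%): $124,750 × 0.7 = $87,325.

$87,325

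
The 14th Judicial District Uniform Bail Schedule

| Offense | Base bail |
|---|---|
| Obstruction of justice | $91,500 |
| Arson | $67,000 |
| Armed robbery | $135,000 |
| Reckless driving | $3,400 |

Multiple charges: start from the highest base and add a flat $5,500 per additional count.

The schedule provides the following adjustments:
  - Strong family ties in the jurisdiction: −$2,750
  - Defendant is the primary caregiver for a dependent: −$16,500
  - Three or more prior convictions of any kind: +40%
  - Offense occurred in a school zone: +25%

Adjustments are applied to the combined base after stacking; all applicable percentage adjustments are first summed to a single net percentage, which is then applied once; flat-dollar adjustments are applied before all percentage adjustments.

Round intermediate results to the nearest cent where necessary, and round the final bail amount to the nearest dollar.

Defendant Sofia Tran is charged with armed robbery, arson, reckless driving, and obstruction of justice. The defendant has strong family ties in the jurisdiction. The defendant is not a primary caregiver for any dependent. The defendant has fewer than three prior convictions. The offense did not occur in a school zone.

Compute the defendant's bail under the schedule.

Base amounts from the schedule: armed robbery $135,000; arson $67,000; reckless driving $3,400; obstruction of justice $91,500.
Stacking rule: highest base plus $5,500 per additional charge. Highest is armed robbery at $135,000; 3 additional charges → +$16,500. Combined base = $151,500.
Strong family ties in the jurisdiction (−$2,750 flat): $151,500 − $2,750 = $148,750.

$148,750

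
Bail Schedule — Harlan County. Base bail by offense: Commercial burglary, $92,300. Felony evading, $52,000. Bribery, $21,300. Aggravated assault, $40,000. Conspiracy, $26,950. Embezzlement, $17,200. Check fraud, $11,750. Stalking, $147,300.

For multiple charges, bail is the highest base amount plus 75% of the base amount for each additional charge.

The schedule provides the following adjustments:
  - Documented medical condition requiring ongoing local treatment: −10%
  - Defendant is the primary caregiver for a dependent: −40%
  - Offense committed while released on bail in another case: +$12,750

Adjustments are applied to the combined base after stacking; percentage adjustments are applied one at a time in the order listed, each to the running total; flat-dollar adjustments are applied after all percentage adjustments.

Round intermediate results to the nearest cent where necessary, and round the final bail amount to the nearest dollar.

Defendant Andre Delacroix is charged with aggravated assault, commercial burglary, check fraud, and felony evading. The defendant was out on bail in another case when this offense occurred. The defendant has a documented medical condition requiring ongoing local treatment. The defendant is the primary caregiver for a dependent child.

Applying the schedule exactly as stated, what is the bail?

$104,611

Base amounts from the schedule: aggravated assault $40,000; commercial burglary $92,300; check fraud $11,750; felony evading $52,000.
Stacking rule: highest base plus 75% of each additional charge. Highest is commercial burglary at $92,300. Additional: $40,000 × 75% = $30,000; $11,750 × 75% = $8,812.50; $52,000 × 75% = $39,000. Combined base = $92,300 + $77,812.50 = $170,112.50.
Documented medical condition requiring ongoing local treatment (−10%): $170,112.50 × 0.9 = $153,101.25.
Defendant is the primary caregiver for a dependent (−40%): $153,101.25 × 0.6 = $91,860.75.
Offense committed while released on bail in another case (+$12,750 flat): $91,860.75 + $12,750 = $104,610.75.
Rounded to the nearest dollar: $104,611.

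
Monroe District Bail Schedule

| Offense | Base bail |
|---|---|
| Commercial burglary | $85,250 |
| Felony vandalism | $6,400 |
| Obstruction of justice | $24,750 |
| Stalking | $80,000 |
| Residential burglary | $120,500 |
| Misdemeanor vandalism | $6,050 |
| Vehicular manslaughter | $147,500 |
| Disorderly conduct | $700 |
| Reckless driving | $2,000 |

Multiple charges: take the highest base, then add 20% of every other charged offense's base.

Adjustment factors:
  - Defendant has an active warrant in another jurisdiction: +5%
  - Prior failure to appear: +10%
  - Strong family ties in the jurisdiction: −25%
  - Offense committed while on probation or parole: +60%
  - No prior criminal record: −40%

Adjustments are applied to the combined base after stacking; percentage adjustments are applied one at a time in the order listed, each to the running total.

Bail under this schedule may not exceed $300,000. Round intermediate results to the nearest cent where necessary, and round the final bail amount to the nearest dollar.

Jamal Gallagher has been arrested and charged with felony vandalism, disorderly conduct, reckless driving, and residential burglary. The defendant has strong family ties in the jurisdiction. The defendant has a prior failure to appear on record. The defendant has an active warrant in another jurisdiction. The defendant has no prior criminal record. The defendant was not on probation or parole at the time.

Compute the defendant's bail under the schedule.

$63,576

Base amounts from the schedule: felony vandalism $6,400; disorderly conduct $700; reckless driving $2,000; residential burglary $120,500.
Stacking rule: highest base plus 20% of each additional charge. Highest is residential burglary at $120,500. Additional: $6,400 × 20% = $1,280; $700 × 20% = $140; $2,000 × 20% = $400. Combined base = $120,500 + $1,820 = $122,320.
Defendant has an active warrant in another jurisdiction (+5%): $122,320 × 1.05 = $128,436.
Prior failure to appear (+10%): $128,436 × 1.1 = $141,279.60.
Strong family ties in the jurisdiction (−25%): $141,279.60 × 0.75 = $105,959.70.
No prior criminal record (−40%): $105,959.70 × 0.6 = $63,575.82.
$63,575.82 is within the $300,000 maximum.
Rounded to the nearest dollar: $63,576.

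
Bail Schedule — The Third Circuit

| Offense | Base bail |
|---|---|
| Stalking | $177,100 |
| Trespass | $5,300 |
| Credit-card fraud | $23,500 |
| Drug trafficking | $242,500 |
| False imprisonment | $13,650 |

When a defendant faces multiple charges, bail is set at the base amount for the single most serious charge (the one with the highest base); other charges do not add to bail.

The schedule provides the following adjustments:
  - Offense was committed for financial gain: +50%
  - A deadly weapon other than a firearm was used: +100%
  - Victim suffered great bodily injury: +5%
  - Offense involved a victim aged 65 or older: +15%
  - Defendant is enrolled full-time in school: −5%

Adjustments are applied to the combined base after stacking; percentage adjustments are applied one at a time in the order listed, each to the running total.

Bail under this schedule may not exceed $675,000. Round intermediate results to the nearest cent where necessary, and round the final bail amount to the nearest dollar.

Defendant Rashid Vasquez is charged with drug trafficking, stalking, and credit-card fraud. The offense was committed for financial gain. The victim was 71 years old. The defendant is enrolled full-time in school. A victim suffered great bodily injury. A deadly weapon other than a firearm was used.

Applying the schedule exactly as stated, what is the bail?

Base amounts from the schedule: drug trafficking $242,500; stalking $177,100; credit-card fraud $23,500.
Stacking rule: use the highest base only. Highest is drug trafficking at $242,500. Combined base = $242,500.
Offense was committed for financial gain (+50%): $242,500 × 1.5 = $363,750.
A deadly weapon other than a firearm was used (+100%): $363,750 × 2 = $727,500.
Victim suffered great bodily injury (+5%): $727,500 × 1.05 = $763,875.
Offense involved a victim aged 65 or older (+15%): $763,875 × 1.15 = $878,456.25.
Defendant is enrolled full-time in school (−5%): $878,456.25 × 0.95 = $834,533.44.
Result $834,533.44 exceeds the maximum of $675,000; bail is capped at $675,000.

$675,000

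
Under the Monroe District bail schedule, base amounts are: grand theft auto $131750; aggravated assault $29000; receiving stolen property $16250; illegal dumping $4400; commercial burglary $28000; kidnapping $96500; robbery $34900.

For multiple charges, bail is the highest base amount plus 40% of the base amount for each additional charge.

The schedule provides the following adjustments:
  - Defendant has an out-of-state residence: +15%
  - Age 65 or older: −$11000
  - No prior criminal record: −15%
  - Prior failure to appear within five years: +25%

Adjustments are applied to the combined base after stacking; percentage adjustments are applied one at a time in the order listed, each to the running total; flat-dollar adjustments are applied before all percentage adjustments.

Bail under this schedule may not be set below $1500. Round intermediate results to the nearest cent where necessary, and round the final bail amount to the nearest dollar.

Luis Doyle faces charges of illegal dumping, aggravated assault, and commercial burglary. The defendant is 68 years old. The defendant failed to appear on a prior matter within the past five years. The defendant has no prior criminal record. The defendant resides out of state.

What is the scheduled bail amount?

Base amounts from the schedule: illegal dumping $4400; aggravated assault $29000; commercial burglary $28000.
Stacking rule: highest base plus 40% of each additional charge. Highest is aggravated assault at $29000. Additional: $4400 × 40% = $1760; $28000 × 40% = $11200. Combined base = $29000 + $12960 = $41960.
Age 65 or older (−$11000 flat): $41960 − $11000 = $30960.
Defendant has an out-of-state residence (+15%): $30960 × 1.15 = $35604.
No prior criminal record (−15%): $35604 × 0.85 = $30263.40.
Prior failure to appear within five years (+25%): $30263.40 × 1.25 = $37829.25.
$37829.25 is at or above the $1500 minimum.
Rounded to the nearest dollar: $37829.

$37829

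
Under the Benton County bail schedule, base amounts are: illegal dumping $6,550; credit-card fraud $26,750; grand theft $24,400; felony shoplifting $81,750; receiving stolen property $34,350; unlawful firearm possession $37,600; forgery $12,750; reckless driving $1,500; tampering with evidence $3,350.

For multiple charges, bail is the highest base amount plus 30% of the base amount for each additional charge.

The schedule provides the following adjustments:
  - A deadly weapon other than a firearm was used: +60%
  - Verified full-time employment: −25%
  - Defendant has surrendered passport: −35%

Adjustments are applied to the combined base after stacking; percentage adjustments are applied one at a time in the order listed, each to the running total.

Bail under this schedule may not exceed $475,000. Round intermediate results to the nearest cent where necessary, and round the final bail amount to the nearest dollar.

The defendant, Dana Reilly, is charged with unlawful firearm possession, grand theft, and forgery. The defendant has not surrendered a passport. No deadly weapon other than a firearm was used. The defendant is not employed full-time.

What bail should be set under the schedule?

Base amounts from the schedule: unlawful firearm possession $37,600; grand theft $24,400; forgery $12,750.
Stacking rule: highest base plus 30% of each additional charge. Highest is unlawful firearm possession at $37,600. Additional: $24,400 × 30% = $7,320; $12,750 × 30% = $3,825. Combined base = $37,600 + $11,145 = $48,745.
No adjustment factors apply to this defendant.
$48,745 is within the $475,000 maximum.

$48,745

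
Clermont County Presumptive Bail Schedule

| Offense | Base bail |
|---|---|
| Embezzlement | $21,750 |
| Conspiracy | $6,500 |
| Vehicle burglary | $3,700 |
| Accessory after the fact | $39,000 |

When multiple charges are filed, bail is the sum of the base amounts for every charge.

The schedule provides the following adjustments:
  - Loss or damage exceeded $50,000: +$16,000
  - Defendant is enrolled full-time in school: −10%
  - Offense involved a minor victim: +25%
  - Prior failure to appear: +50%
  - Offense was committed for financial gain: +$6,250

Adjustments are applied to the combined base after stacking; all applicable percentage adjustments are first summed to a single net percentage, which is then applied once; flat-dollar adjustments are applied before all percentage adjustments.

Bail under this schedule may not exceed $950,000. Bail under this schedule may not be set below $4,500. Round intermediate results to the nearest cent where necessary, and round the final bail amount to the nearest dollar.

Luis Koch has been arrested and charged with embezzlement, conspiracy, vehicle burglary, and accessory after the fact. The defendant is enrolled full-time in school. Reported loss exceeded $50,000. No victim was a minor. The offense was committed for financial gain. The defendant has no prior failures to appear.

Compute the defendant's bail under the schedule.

Base amounts from the schedule: embezzlement $21,750; conspiracy $6,500; vehicle burglary $3,700; accessory after the fact $39,000.
Stacking rule: sum of all bases. $21,750 + $6,500 + $3,700 + $39,000 = $70,950.
Loss or damage exceeded $50,000 (+$16,000 flat): $70,950 + $16,000 = $86,950.
Offense was committed for financial gain (+$6,250 flat): $86,950 + $6,250 = $93,200.
Defendant is enrolled full-time in school (−10%): $93,200 × 0.9 = $83,880.
$83,880 is within the $950,000 maximum.
$83,880 is at or above the $4,500 minimum.

$83,880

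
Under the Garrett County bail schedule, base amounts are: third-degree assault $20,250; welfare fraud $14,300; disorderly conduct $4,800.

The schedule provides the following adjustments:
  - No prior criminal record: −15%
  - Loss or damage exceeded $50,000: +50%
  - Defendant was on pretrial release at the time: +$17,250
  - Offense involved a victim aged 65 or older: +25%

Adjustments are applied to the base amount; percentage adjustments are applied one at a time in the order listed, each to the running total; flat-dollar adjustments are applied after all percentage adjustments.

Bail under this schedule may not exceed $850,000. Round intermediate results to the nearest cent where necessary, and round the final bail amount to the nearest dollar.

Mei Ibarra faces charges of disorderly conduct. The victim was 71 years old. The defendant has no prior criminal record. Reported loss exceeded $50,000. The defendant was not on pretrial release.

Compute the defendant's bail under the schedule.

Base amounts from the schedule: disorderly conduct $4,800.
Single charge. Combined base = $4,800.
No prior criminal record (−15%): $4,800 × 0.85 = $4,080.
Loss or damage exceeded $50,000 (+50%): $4,080 × 1.5 = $6,120.
Offense involved a victim aged 65 or older (+25%): $6,120 × 1.25 = $7,650.
$7,650 is within the $850,000 maximum.

$7,650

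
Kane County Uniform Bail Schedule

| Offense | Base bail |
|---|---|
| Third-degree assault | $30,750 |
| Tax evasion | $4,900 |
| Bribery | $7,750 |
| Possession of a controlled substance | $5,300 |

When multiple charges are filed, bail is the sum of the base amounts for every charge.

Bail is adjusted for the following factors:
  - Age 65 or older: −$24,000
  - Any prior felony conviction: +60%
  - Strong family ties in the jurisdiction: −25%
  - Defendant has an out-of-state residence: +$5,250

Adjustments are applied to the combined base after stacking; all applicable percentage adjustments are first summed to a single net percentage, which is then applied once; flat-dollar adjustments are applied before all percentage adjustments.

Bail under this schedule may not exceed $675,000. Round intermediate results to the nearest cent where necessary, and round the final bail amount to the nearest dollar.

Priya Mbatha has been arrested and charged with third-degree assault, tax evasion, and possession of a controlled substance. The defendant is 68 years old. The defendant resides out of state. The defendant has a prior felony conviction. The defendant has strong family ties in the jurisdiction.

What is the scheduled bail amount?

$29,970

Base amounts from the schedule: third-degree assault $30,750; tax evasion $4,900; possession of a controlled substance $5,300.
Stacking rule: sum of all bases. $30,750 + $4,900 + $5,300 = $40,950.
Age 65 or older (−$24,000 flat): $40,950 − $24,000 = $16,950.
Defendant has an out-of-state residence (+$5,250 flat): $16,950 + $5,250 = $22,200.
Net percentage adjustment: +60% −25% = +35%. $22,200 × 1.35 = $29,970.
$29,970 is within the $675,000 maximum.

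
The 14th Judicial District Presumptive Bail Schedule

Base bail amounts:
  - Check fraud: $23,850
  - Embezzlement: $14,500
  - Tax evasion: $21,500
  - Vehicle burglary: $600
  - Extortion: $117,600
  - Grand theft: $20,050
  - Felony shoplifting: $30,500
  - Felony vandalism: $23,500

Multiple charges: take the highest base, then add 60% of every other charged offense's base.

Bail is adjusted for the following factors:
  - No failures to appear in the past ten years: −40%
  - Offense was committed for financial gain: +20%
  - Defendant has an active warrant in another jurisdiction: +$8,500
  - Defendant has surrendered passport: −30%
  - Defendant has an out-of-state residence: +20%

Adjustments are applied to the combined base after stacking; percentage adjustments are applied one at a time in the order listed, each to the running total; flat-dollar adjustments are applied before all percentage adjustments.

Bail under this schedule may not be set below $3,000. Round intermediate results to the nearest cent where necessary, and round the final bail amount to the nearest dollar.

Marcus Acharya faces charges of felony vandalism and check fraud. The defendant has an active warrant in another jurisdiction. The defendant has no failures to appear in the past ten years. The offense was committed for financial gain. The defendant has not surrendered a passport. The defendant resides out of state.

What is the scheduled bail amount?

Base amounts from the schedule: felony vandalism $23,500; check fraud $23,850.
Stacking rule: highest base plus 60% of each additional charge. Highest is check fraud at $23,850. Additional: $23,500 × 60% = $14,100. Combined base = $23,850 + $14,100 = $37,950.
Defendant has an active warrant in another jurisdiction (+$8,500 flat): $37,950 + $8,500 = $46,450.
No failures to appear in the past ten years (−40%): $46,450 × 0.6 = $27,870.
Offense was committed for financial gain (+20%): $27,870 × 1.2 = $33,444.
Defendant has an out-of-state residence (+20%): $33,444 × 1.2 = $40,132.80.
$40,132.80 is at or above the $3,000 minimum.
Rounded to the nearest dollar: $40,133.

$40,133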